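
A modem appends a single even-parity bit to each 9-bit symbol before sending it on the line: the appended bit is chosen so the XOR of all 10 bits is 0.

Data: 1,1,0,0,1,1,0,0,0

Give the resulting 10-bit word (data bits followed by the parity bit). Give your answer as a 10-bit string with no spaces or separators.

XOR of the 9 data bits: 1⊕1⊕0⊕0⊕1⊕1⊕0⊕0⊕0 = 0
Parity bit = 0 (so all 10 bits XOR to 0).

1100110000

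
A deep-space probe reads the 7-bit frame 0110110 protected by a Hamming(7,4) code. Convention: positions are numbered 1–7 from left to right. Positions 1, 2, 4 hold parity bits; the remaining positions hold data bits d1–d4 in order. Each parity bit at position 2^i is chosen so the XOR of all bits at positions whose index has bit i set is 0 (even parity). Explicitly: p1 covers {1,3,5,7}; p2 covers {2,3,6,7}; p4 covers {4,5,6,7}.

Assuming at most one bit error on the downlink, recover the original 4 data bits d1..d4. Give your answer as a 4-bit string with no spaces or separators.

s1 (pos 1,3,5,7): 0⊕1⊕1⊕0 = 0
s2 (pos 2,3,6,7): 1⊕1⊕1⊕0 = 1
s4 (pos 4,5,6,7): 0⊕1⊕1⊕0 = 0
Syndrome s4…s1 = 010 → error at position 2.
Flip position 2: 0110110 → 0010110
Read data bits from positions 3,5,6,7: 1110

1110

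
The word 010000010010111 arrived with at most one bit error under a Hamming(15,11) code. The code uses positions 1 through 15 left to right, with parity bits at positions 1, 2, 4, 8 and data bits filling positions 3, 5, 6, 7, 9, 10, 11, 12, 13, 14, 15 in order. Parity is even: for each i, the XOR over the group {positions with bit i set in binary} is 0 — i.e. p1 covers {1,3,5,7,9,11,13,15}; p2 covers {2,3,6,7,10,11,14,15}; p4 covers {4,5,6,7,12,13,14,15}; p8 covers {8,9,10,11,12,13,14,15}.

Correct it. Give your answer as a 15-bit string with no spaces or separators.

s1 (pos 1,3,5,7,9,11,13,15): 0⊕0⊕0⊕0⊕0⊕1⊕1⊕1 = 1
s2 (pos 2,3,6,7,10,11,14,15): 1⊕0⊕0⊕0⊕0⊕1⊕1⊕1 = 0
s4 (pos 4,5,6,7,12,13,14,15): 0⊕0⊕0⊕0⊕0⊕1⊕1⊕1 = 1
s8 (pos 8,9,10,11,12,13,14,15): 1⊕0⊕0⊕1⊕0⊕1⊕1⊕1 = 1
Syndrome s8…s1 = 1101 → error at position 13.
Flip position 13: 010000010010111 → 010000010010011

010000010010011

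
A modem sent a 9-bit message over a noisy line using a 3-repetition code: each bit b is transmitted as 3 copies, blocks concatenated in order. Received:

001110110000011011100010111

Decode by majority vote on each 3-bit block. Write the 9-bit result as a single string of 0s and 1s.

Block 1 (001): 1 one → 0
Block 2 (110): 2 ones → 1
Block 3 (110): 2 ones → 1
Block 4 (000): 0 ones → 0
Block 5 (011): 2 ones → 1
Block 6 (011): 2 ones → 1
Block 7 (100): 1 one → 0
Block 8 (010): 1 one → 0
Block 9 (111): 3 ones → 1

011011001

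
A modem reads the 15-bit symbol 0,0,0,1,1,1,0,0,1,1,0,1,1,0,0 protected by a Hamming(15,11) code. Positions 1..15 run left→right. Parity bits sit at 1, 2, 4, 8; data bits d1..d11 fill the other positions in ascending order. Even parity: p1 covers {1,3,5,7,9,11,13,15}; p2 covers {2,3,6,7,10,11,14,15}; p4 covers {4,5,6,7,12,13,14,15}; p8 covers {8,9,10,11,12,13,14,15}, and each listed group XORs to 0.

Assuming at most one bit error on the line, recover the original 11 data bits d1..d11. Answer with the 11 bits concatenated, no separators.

00101101100

s1 (pos 1,3,5,7,9,11,13,15): 0⊕0⊕1⊕0⊕1⊕0⊕1⊕0 = 1
s2 (pos 2,3,6,7,10,11,14,15): 0⊕0⊕1⊕0⊕1⊕0⊕0⊕0 = 0
s4 (pos 4,5,6,7,12,13,14,15): 1⊕1⊕1⊕0⊕1⊕1⊕0⊕0 = 1
s8 (pos 8,9,10,11,12,13,14,15): 0⊕1⊕1⊕0⊕1⊕1⊕0⊕0 = 0
Syndrome s8…s1 = 0101 → error at position 5.
Flip position 5: 000111001101100 → 000101001101100
Read data bits from positions 3,5,6,7,9,10,11,12,13,14,15: 00101101100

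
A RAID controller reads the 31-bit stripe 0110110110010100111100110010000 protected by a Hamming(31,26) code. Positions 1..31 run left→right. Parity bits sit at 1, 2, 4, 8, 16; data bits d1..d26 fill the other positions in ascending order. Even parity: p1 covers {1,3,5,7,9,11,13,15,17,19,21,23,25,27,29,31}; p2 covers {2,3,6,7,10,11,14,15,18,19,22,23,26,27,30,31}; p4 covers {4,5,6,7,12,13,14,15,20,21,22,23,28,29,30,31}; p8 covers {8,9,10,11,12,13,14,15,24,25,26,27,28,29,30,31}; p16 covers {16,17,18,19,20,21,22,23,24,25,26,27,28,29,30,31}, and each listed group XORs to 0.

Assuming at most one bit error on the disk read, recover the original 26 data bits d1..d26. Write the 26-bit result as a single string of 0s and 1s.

11101001010011100110010000

s1 (pos 1,3,5,7,9,11,13,15,17,19,21,23,25,27,29,31): 0⊕1⊕1⊕0⊕1⊕0⊕0⊕0⊕1⊕1⊕0⊕1⊕0⊕1⊕0⊕0 = 1
s2 (pos 2,3,6,7,10,11,14,15,18,19,22,23,26,27,30,31): 1⊕1⊕1⊕0⊕0⊕0⊕1⊕0⊕1⊕1⊕0⊕1⊕0⊕1⊕0⊕0 = 0
s4 (pos 4,5,6,7,12,13,14,15,20,21,22,23,28,29,30,31): 0⊕1⊕1⊕0⊕1⊕0⊕1⊕0⊕1⊕0⊕0⊕1⊕0⊕0⊕0⊕0 = 0
s8 (pos 8,9,10,11,12,13,14,15,24,25,26,27,28,29,30,31): 1⊕1⊕0⊕0⊕1⊕0⊕1⊕0⊕1⊕0⊕0⊕1⊕0⊕0⊕0⊕0 = 0
s16 (pos 16,17,18,19,20,21,22,23,24,25,26,27,28,29,30,31): 0⊕1⊕1⊕1⊕1⊕0⊕0⊕1⊕1⊕0⊕0⊕1⊕0⊕0⊕0⊕0 = 1
Syndrome s16…s1 = 10001 → error at position 17.
Flip position 17: 0110110110010100111100110010000 → 0110110110010100011100110010000
Read data bits from positions 3,5,6,7,9,10,11,12,13,14,15,17,18,19,20,21,22,23,24,25,26,27,28,29,30,31: 11101001010011100110010000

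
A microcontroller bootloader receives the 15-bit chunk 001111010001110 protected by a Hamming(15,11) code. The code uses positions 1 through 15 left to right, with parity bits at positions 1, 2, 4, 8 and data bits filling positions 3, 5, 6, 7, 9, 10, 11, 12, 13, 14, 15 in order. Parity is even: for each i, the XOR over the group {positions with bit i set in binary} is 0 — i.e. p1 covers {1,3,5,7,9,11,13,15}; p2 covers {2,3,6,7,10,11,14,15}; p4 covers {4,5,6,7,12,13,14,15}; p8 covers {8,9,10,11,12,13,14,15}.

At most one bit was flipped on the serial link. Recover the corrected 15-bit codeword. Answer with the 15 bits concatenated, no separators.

s1 (pos 1,3,5,7,9,11,13,15): 0⊕1⊕1⊕0⊕0⊕0⊕1⊕0 = 1
s2 (pos 2,3,6,7,10,11,14,15): 0⊕1⊕1⊕0⊕0⊕0⊕1⊕0 = 1
s4 (pos 4,5,6,7,12,13,14,15): 1⊕1⊕1⊕0⊕1⊕1⊕1⊕0 = 0
s8 (pos 8,9,10,11,12,13,14,15): 1⊕0⊕0⊕0⊕1⊕1⊕1⊕0 = 0
Syndrome s8…s1 = 0011 → error at position 3.
Flip position 3: 001111010001110 → 000111010001110

000111010001110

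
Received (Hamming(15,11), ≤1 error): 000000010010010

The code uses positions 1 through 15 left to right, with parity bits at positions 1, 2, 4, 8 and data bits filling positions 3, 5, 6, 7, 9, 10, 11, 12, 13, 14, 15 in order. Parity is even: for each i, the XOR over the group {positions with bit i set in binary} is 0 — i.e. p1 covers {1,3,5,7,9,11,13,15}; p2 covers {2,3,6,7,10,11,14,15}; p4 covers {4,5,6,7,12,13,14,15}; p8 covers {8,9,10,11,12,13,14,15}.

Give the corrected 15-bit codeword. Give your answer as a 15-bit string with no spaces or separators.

000000010010110

s1 (pos 1,3,5,7,9,11,13,15): 0⊕0⊕0⊕0⊕0⊕1⊕0⊕0 = 1
s2 (pos 2,3,6,7,10,11,14,15): 0⊕0⊕0⊕0⊕0⊕1⊕1⊕0 = 0
s4 (pos 4,5,6,7,12,13,14,15): 0⊕0⊕0⊕0⊕0⊕0⊕1⊕0 = 1
s8 (pos 8,9,10,11,12,13,14,15): 1⊕0⊕0⊕1⊕0⊕0⊕1⊕0 = 1
Syndrome s8…s1 = 1101 → error at position 13.
Flip position 13: 000000010010010 → 000000010010110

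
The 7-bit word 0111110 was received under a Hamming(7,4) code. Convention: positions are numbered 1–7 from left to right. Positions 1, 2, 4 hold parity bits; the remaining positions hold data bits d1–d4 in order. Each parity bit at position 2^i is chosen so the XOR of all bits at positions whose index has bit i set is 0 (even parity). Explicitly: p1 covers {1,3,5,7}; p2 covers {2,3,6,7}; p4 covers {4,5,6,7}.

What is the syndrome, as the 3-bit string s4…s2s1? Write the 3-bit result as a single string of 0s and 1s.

s1 (pos 1,3,5,7): 0⊕1⊕1⊕0 = 0
s2 (pos 2,3,6,7): 1⊕1⊕1⊕0 = 1
s4 (pos 4,5,6,7): 1⊕1⊕1⊕0 = 1
Syndrome s4…s1 = 110 → error at position 6.

110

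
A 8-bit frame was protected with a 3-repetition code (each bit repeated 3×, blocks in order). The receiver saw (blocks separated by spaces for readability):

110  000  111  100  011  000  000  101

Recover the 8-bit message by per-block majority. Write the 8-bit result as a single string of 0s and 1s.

Block 1 (110): 2 ones → 1
Block 2 (000): 0 ones → 0
Block 3 (111): 3 ones → 1
Block 4 (100): 1 one → 0
Block 5 (011): 2 ones → 1
Block 6 (000): 0 ones → 0
Block 7 (000): 0 ones → 0
Block 8 (101): 2 ones → 1

10101001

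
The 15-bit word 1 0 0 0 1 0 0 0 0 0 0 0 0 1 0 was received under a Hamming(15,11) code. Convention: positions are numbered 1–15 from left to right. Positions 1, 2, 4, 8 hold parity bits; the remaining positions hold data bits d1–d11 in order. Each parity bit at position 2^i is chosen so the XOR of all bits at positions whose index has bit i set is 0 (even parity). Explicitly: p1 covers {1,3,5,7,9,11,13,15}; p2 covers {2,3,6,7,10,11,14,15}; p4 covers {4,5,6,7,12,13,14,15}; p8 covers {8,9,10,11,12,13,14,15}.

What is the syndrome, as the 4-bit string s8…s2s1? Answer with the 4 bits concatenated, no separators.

s1 (pos 1,3,5,7,9,11,13,15): 1⊕0⊕1⊕0⊕0⊕0⊕0⊕0 = 0
s2 (pos 2,3,6,7,10,11,14,15): 0⊕0⊕0⊕0⊕0⊕0⊕1⊕0 = 1
s4 (pos 4,5,6,7,12,13,14,15): 0⊕1⊕0⊕0⊕0⊕0⊕1⊕0 = 0
s8 (pos 8,9,10,11,12,13,14,15): 0⊕0⊕0⊕0⊕0⊕0⊕1⊕0 = 1
Syndrome s8…s1 = 1010 → error at position 10.

1010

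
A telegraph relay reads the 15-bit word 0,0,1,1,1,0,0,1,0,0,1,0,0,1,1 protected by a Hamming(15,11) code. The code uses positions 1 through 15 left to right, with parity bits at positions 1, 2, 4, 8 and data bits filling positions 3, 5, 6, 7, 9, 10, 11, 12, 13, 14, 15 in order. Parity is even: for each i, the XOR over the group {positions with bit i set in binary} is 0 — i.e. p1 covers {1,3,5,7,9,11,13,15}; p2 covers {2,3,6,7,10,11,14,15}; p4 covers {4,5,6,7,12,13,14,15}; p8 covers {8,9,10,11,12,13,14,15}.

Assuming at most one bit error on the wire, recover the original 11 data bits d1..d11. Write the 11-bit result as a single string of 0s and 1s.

11000010011

s1 (pos 1,3,5,7,9,11,13,15): 0⊕1⊕1⊕0⊕0⊕1⊕0⊕1 = 0
s2 (pos 2,3,6,7,10,11,14,15): 0⊕1⊕0⊕0⊕0⊕1⊕1⊕1 = 0
s4 (pos 4,5,6,7,12,13,14,15): 1⊕1⊕0⊕0⊕0⊕0⊕1⊕1 = 0
s8 (pos 8,9,10,11,12,13,14,15): 1⊕0⊕0⊕1⊕0⊕0⊕1⊕1 = 0
Syndrome s8…s1 = 0000 → no error.
Read data bits from positions 3,5,6,7,9,10,11,12,13,14,15: 11000010011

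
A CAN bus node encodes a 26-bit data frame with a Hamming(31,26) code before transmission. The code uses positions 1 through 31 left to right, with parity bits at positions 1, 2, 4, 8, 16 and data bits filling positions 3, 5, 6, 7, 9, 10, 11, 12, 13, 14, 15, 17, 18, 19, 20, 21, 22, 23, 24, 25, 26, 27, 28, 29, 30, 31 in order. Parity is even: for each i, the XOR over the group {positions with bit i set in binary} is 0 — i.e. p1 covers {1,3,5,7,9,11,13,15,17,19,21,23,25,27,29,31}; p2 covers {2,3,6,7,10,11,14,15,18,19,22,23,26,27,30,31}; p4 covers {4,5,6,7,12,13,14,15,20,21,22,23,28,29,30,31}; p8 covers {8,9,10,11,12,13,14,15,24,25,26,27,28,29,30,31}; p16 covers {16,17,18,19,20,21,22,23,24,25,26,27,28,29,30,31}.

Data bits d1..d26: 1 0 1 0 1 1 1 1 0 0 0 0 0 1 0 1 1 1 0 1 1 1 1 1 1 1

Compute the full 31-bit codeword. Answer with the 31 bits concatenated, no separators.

0111010111110001001011101111111

Place data at non-parity positions: p1 p2 1 p4 0 1 0 p8 1 1 1 1 0 0 0 p16 0 0 1 0 1 1 1 0 1 1 1 1 1 1 1
p1 (pos 1,3,5,7,9,11,13,15,17,19,21,23,25,27,29,31): XOR of data positions = 1⊕0⊕0⊕1⊕1⊕0⊕0⊕0⊕1⊕1⊕1⊕1⊕1⊕1⊕1 = 0
p2 (pos 2,3,6,7,10,11,14,15,18,19,22,23,26,27,30,31): XOR of data positions = 1⊕1⊕0⊕1⊕1⊕0⊕0⊕0⊕1⊕1⊕1⊕1⊕1⊕1⊕1 = 1
p4 (pos 4,5,6,7,12,13,14,15,20,21,22,23,28,29,30,31): XOR of data positions = 0⊕1⊕0⊕1⊕0⊕0⊕0⊕0⊕1⊕1⊕1⊕1⊕1⊕1⊕1 = 1
p8 (pos 8,9,10,11,12,13,14,15,24,25,26,27,28,29,30,31): XOR of data positions = 1⊕1⊕1⊕1⊕0⊕0⊕0⊕0⊕1⊕1⊕1⊕1⊕1⊕1⊕1 = 1
p16 (pos 16,17,18,19,20,21,22,23,24,25,26,27,28,29,30,31): XOR of data positions = 0⊕0⊕1⊕0⊕1⊕1⊕1⊕0⊕1⊕1⊕1⊕1⊕1⊕1⊕1 = 1
Codeword: 0111010111110001001011101111111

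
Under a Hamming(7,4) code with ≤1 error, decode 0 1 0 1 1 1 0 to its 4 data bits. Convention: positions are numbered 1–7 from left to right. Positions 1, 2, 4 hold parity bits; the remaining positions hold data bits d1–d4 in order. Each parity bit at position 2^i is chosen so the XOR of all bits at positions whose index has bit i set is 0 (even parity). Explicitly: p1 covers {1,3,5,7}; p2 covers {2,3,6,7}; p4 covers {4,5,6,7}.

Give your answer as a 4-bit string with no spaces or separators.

0010

s1 (pos 1,3,5,7): 0⊕0⊕1⊕0 = 1
s2 (pos 2,3,6,7): 1⊕0⊕1⊕0 = 0
s4 (pos 4,5,6,7): 1⊕1⊕1⊕0 = 1
Syndrome s4…s1 = 101 → error at position 5.
Flip position 5: 0101110 → 0101010
Read data bits from positions 3,5,6,7: 0010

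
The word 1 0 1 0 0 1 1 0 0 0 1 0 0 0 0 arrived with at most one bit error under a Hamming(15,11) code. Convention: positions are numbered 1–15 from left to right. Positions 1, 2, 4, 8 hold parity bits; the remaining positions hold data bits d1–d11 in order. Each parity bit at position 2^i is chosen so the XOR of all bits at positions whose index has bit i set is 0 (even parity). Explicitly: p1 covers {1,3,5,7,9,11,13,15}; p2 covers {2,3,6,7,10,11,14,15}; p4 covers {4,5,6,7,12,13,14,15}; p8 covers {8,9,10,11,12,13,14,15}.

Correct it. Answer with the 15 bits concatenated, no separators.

s1 (pos 1,3,5,7,9,11,13,15): 1⊕1⊕0⊕1⊕0⊕1⊕0⊕0 = 0
s2 (pos 2,3,6,7,10,11,14,15): 0⊕1⊕1⊕1⊕0⊕1⊕0⊕0 = 0
s4 (pos 4,5,6,7,12,13,14,15): 0⊕0⊕1⊕1⊕0⊕0⊕0⊕0 = 0
s8 (pos 8,9,10,11,12,13,14,15): 0⊕0⊕0⊕1⊕0⊕0⊕0⊕0 = 1
Syndrome s8…s1 = 1000 → error at position 8.
Flip position 8: 101001100010000 → 101001110010000

101001110010000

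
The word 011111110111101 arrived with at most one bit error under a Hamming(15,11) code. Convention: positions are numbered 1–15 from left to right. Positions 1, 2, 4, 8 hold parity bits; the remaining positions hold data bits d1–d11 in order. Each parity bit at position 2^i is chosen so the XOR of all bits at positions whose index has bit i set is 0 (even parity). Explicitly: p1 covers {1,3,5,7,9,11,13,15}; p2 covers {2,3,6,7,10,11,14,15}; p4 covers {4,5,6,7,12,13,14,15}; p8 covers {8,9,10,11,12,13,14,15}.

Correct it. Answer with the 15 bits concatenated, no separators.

s1 (pos 1,3,5,7,9,11,13,15): 0⊕1⊕1⊕1⊕0⊕1⊕1⊕1 = 0
s2 (pos 2,3,6,7,10,11,14,15): 1⊕1⊕1⊕1⊕1⊕1⊕0⊕1 = 1
s4 (pos 4,5,6,7,12,13,14,15): 1⊕1⊕1⊕1⊕1⊕1⊕0⊕1 = 1
s8 (pos 8,9,10,11,12,13,14,15): 1⊕0⊕1⊕1⊕1⊕1⊕0⊕1 = 0
Syndrome s8…s1 = 0110 → error at position 6.
Flip position 6: 011111110111101 → 011110110111101

011110110111101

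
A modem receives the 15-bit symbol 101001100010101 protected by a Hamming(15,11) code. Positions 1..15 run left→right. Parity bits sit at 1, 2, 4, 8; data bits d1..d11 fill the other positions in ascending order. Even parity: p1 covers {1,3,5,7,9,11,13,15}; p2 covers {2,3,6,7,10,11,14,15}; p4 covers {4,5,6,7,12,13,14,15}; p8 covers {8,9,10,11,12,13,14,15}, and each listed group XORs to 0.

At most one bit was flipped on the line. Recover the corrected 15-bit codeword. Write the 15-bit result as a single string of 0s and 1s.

101001100110101

s1 (pos 1,3,5,7,9,11,13,15): 1⊕1⊕0⊕1⊕0⊕1⊕1⊕1 = 0
s2 (pos 2,3,6,7,10,11,14,15): 0⊕1⊕1⊕1⊕0⊕1⊕0⊕1 = 1
s4 (pos 4,5,6,7,12,13,14,15): 0⊕0⊕1⊕1⊕0⊕1⊕0⊕1 = 0
s8 (pos 8,9,10,11,12,13,14,15): 0⊕0⊕0⊕1⊕0⊕1⊕0⊕1 = 1
Syndrome s8…s1 = 1010 → error at position 10.
Flip position 10: 101001100010101 → 101001100110101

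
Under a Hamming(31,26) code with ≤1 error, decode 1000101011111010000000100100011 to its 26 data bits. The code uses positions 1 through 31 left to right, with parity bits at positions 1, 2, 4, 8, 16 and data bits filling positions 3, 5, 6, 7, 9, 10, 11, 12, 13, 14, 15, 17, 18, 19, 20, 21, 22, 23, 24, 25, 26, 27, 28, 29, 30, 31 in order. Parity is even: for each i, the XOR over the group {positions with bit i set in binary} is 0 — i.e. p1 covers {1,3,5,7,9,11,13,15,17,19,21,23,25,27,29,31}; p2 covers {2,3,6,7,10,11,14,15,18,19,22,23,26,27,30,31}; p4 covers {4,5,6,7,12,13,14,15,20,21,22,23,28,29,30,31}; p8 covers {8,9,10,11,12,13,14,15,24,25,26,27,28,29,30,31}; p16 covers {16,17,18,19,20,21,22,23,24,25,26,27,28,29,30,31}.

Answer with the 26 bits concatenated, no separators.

s1 (pos 1,3,5,7,9,11,13,15,17,19,21,23,25,27,29,31): 1⊕0⊕1⊕1⊕1⊕1⊕1⊕1⊕0⊕0⊕0⊕1⊕0⊕0⊕0⊕1 = 1
s2 (pos 2,3,6,7,10,11,14,15,18,19,22,23,26,27,30,31): 0⊕0⊕0⊕1⊕1⊕1⊕0⊕1⊕0⊕0⊕0⊕1⊕1⊕0⊕1⊕1 = 0
s4 (pos 4,5,6,7,12,13,14,15,20,21,22,23,28,29,30,31): 0⊕1⊕0⊕1⊕1⊕1⊕0⊕1⊕0⊕0⊕0⊕1⊕0⊕0⊕1⊕1 = 0
s8 (pos 8,9,10,11,12,13,14,15,24,25,26,27,28,29,30,31): 0⊕1⊕1⊕1⊕1⊕1⊕0⊕1⊕0⊕0⊕1⊕0⊕0⊕0⊕1⊕1 = 1
s16 (pos 16,17,18,19,20,21,22,23,24,25,26,27,28,29,30,31): 0⊕0⊕0⊕0⊕0⊕0⊕0⊕1⊕0⊕0⊕1⊕0⊕0⊕0⊕1⊕1 = 0
Syndrome s16…s1 = 01001 → error at position 9.
Flip position 9: 1000101011111010000000100100011 → 1000101001111010000000100100011
Read data bits from positions 3,5,6,7,9,10,11,12,13,14,15,17,18,19,20,21,22,23,24,25,26,27,28,29,30,31: 01010111101000000100100011

01010111101000000100100011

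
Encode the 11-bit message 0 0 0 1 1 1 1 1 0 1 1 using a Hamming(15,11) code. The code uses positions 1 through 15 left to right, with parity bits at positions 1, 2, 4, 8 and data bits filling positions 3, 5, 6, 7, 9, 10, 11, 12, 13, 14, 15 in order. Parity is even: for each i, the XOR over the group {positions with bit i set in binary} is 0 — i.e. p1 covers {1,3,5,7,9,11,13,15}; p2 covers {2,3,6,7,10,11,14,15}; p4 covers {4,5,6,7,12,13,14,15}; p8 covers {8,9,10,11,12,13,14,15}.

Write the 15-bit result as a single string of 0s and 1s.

010000101111011

Place data at non-parity positions: p1 p2 0 p4 0 0 1 p8 1 1 1 1 0 1 1
p1 (pos 1,3,5,7,9,11,13,15): XOR of data positions = 0⊕0⊕1⊕1⊕1⊕0⊕1 = 0
p2 (pos 2,3,6,7,10,11,14,15): XOR of data positions = 0⊕0⊕1⊕1⊕1⊕1⊕1 = 1
p4 (pos 4,5,6,7,12,13,14,15): XOR of data positions = 0⊕0⊕1⊕1⊕0⊕1⊕1 = 0
p8 (pos 8,9,10,11,12,13,14,15): XOR of data positions = 1⊕1⊕1⊕1⊕0⊕1⊕1 = 0
Codeword: 010000101111011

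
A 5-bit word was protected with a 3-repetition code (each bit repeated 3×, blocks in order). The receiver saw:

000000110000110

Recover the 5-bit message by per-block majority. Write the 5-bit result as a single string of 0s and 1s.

00101

Block 1 (000): 0 ones → 0
Block 2 (000): 0 ones → 0
Block 3 (110): 2 ones → 1
Block 4 (000): 0 ones → 0
Block 5 (110): 2 ones → 1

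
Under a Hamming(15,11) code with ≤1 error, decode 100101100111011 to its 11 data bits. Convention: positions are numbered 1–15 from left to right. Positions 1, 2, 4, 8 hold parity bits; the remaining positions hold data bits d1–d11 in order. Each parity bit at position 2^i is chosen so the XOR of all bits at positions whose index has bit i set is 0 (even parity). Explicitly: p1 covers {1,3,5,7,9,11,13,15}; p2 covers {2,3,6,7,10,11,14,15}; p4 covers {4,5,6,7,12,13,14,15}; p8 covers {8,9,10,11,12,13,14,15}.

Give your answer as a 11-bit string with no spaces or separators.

s1 (pos 1,3,5,7,9,11,13,15): 1⊕0⊕0⊕1⊕0⊕1⊕0⊕1 = 0
s2 (pos 2,3,6,7,10,11,14,15): 0⊕0⊕1⊕1⊕1⊕1⊕1⊕1 = 0
s4 (pos 4,5,6,7,12,13,14,15): 1⊕0⊕1⊕1⊕1⊕0⊕1⊕1 = 0
s8 (pos 8,9,10,11,12,13,14,15): 0⊕0⊕1⊕1⊕1⊕0⊕1⊕1 = 1
Syndrome s8…s1 = 1000 → error at position 8.
Flip position 8: 100101100111011 → 100101110111011
Read data bits from positions 3,5,6,7,9,10,11,12,13,14,15: 00110111011

00110111011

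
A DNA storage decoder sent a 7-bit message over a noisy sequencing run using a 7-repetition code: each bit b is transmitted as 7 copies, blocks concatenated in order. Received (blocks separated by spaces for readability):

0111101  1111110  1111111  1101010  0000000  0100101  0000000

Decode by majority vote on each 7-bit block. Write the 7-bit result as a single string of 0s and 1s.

1111000

Block 1 (0111101): 5 ones → 1
Block 2 (1111110): 6 ones → 1
Block 3 (1111111): 7 ones → 1
Block 4 (1101010): 4 ones → 1
Block 5 (0000000): 0 ones → 0
Block 6 (0100101): 3 ones → 0
Block 7 (0000000): 0 ones → 0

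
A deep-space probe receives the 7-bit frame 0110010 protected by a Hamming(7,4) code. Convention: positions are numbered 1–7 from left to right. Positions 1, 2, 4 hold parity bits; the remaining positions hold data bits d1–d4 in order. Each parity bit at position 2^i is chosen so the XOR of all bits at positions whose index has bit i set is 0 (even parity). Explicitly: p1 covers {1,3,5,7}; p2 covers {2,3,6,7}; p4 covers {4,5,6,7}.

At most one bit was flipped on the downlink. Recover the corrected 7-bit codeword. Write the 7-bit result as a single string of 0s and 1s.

s1 (pos 1,3,5,7): 0⊕1⊕0⊕0 = 1
s2 (pos 2,3,6,7): 1⊕1⊕1⊕0 = 1
s4 (pos 4,5,6,7): 0⊕0⊕1⊕0 = 1
Syndrome s4…s1 = 111 → error at position 7.
Flip position 7: 0110010 → 0110011

0110011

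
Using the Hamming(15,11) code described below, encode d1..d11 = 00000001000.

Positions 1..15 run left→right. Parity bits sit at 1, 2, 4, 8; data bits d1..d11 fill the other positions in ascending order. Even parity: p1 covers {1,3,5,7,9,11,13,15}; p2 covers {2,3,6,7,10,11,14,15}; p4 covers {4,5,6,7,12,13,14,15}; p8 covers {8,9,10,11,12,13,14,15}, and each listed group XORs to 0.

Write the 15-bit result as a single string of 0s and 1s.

Place data at non-parity positions: p1 p2 0 p4 0 0 0 p8 0 0 0 1 0 0 0
p1 (pos 1,3,5,7,9,11,13,15): XOR of data positions = 0⊕0⊕0⊕0⊕0⊕0⊕0 = 0
p2 (pos 2,3,6,7,10,11,14,15): XOR of data positions = 0⊕0⊕0⊕0⊕0⊕0⊕0 = 0
p4 (pos 4,5,6,7,12,13,14,15): XOR of data positions = 0⊕0⊕0⊕1⊕0⊕0⊕0 = 1
p8 (pos 8,9,10,11,12,13,14,15): XOR of data positions = 0⊕0⊕0⊕1⊕0⊕0⊕0 = 1
Codeword: 000100010001000

000100010001000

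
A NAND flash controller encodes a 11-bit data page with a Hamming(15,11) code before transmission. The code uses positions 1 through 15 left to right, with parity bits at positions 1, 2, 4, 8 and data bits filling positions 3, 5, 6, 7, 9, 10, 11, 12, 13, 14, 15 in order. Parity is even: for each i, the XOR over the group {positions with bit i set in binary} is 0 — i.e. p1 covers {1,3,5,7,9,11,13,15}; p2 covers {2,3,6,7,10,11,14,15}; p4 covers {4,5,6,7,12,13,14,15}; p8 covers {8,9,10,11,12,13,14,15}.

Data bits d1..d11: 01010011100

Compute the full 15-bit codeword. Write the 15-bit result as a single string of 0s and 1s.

Place data at non-parity positions: p1 p2 0 p4 1 0 1 p8 0 0 1 1 1 0 0
p1 (pos 1,3,5,7,9,11,13,15): XOR of data positions = 0⊕1⊕1⊕0⊕1⊕1⊕0 = 0
p2 (pos 2,3,6,7,10,11,14,15): XOR of data positions = 0⊕0⊕1⊕0⊕1⊕0⊕0 = 0
p4 (pos 4,5,6,7,12,13,14,15): XOR of data positions = 1⊕0⊕1⊕1⊕1⊕0⊕0 = 0
p8 (pos 8,9,10,11,12,13,14,15): XOR of data positions = 0⊕0⊕1⊕1⊕1⊕0⊕0 = 1
Codeword: 000010110011100

000010110011100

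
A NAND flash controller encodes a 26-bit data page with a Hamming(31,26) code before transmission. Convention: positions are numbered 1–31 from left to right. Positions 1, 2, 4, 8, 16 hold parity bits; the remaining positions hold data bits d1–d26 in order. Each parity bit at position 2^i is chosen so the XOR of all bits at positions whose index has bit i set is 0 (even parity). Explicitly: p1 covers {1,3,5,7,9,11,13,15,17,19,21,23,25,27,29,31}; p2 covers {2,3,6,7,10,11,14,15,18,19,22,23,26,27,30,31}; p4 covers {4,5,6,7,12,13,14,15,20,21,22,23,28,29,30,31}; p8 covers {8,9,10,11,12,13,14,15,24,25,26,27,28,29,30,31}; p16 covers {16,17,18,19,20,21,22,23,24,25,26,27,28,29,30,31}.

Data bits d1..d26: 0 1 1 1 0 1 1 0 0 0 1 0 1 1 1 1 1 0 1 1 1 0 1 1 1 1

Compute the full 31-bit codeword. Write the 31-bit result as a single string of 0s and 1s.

1101111001100010011111011101111

Place data at non-parity positions: p1 p2 0 p4 1 1 1 p8 0 1 1 0 0 0 1 p16 0 1 1 1 1 1 0 1 1 1 0 1 1 1 1
p1 (pos 1,3,5,7,9,11,13,15,17,19,21,23,25,27,29,31): XOR of data positions = 0⊕1⊕1⊕0⊕1⊕0⊕1⊕0⊕1⊕1⊕0⊕1⊕0⊕1⊕1 = 1
p2 (pos 2,3,6,7,10,11,14,15,18,19,22,23,26,27,30,31): XOR of data positions = 0⊕1⊕1⊕1⊕1⊕0⊕1⊕1⊕1⊕1⊕0⊕1⊕0⊕1⊕1 = 1
p4 (pos 4,5,6,7,12,13,14,15,20,21,22,23,28,29,30,31): XOR of data positions = 1⊕1⊕1⊕0⊕0⊕0⊕1⊕1⊕1⊕1⊕0⊕1⊕1⊕1⊕1 = 1
p8 (pos 8,9,10,11,12,13,14,15,24,25,26,27,28,29,30,31): XOR of data positions = 0⊕1⊕1⊕0⊕0⊕0⊕1⊕1⊕1⊕1⊕0⊕1⊕1⊕1⊕1 = 0
p16 (pos 16,17,18,19,20,21,22,23,24,25,26,27,28,29,30,31): XOR of data positions = 0⊕1⊕1⊕1⊕1⊕1⊕0⊕1⊕1⊕1⊕0⊕1⊕1⊕1⊕1 = 0
Codeword: 1101111001100010011111011101111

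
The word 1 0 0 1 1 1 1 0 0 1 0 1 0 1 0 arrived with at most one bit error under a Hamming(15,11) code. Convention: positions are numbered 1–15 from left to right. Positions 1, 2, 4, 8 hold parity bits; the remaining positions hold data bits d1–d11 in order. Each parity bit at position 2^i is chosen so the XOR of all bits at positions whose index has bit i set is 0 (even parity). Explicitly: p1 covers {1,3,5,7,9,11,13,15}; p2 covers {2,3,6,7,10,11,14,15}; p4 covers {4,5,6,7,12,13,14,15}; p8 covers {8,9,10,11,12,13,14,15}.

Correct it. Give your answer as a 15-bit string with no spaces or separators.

100111101101010

s1 (pos 1,3,5,7,9,11,13,15): 1⊕0⊕1⊕1⊕0⊕0⊕0⊕0 = 1
s2 (pos 2,3,6,7,10,11,14,15): 0⊕0⊕1⊕1⊕1⊕0⊕1⊕0 = 0
s4 (pos 4,5,6,7,12,13,14,15): 1⊕1⊕1⊕1⊕1⊕0⊕1⊕0 = 0
s8 (pos 8,9,10,11,12,13,14,15): 0⊕0⊕1⊕0⊕1⊕0⊕1⊕0 = 1
Syndrome s8…s1 = 1001 → error at position 9.
Flip position 9: 100111100101010 → 100111101101010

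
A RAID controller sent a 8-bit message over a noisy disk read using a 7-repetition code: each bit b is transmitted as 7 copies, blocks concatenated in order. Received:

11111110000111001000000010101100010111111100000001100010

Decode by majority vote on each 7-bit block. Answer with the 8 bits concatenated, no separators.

Block 1 (1111111): 7 ones → 1
Block 2 (0000111): 3 ones → 0
Block 3 (0010000): 1 one → 0
Block 4 (0001010): 2 ones → 0
Block 5 (1100010): 3 ones → 0
Block 6 (1111111): 7 ones → 1
Block 7 (0000000): 0 ones → 0
Block 8 (1100010): 3 ones → 0

10000100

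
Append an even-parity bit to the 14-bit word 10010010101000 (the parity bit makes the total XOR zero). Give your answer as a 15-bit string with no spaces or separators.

XOR of the 14 data bits: 1⊕0⊕0⊕1⊕0⊕0⊕1⊕0⊕1⊕0⊕1⊕0⊕0⊕0 = 1
Parity bit = 1 (so all 15 bits XOR to 0).

100100101010001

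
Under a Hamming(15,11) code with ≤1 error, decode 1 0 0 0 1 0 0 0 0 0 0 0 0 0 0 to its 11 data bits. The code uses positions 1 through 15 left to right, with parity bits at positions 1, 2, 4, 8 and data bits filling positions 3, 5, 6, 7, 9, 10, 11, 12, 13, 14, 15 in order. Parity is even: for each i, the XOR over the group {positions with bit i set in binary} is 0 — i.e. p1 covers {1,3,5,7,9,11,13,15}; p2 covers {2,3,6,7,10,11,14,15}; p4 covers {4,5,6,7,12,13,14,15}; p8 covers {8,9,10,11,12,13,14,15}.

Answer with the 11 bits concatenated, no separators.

01000000000

s1 (pos 1,3,5,7,9,11,13,15): 1⊕0⊕1⊕0⊕0⊕0⊕0⊕0 = 0
s2 (pos 2,3,6,7,10,11,14,15): 0⊕0⊕0⊕0⊕0⊕0⊕0⊕0 = 0
s4 (pos 4,5,6,7,12,13,14,15): 0⊕1⊕0⊕0⊕0⊕0⊕0⊕0 = 1
s8 (pos 8,9,10,11,12,13,14,15): 0⊕0⊕0⊕0⊕0⊕0⊕0⊕0 = 0
Syndrome s8…s1 = 0100 → error at position 4.
Flip position 4: 100010000000000 → 100110000000000
Read data bits from positions 3,5,6,7,9,10,11,12,13,14,15: 01000000000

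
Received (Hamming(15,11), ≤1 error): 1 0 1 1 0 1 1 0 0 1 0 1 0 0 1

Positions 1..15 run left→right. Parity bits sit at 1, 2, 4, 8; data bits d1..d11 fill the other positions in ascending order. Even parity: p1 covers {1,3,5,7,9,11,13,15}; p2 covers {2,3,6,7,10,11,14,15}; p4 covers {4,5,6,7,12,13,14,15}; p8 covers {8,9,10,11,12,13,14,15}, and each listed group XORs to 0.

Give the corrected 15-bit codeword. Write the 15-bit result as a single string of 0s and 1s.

s1 (pos 1,3,5,7,9,11,13,15): 1⊕1⊕0⊕1⊕0⊕0⊕0⊕1 = 0
s2 (pos 2,3,6,7,10,11,14,15): 0⊕1⊕1⊕1⊕1⊕0⊕0⊕1 = 1
s4 (pos 4,5,6,7,12,13,14,15): 1⊕0⊕1⊕1⊕1⊕0⊕0⊕1 = 1
s8 (pos 8,9,10,11,12,13,14,15): 0⊕0⊕1⊕0⊕1⊕0⊕0⊕1 = 1
Syndrome s8…s1 = 1110 → error at position 14.
Flip position 14: 101101100101001 → 101101100101011

101101100101011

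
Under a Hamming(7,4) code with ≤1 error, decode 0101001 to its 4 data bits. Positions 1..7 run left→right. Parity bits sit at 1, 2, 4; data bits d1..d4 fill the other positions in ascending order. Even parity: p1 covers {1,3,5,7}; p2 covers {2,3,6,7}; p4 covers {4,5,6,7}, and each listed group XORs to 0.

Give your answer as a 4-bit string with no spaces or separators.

0001

s1 (pos 1,3,5,7): 0⊕0⊕0⊕1 = 1
s2 (pos 2,3,6,7): 1⊕0⊕0⊕1 = 0
s4 (pos 4,5,6,7): 1⊕0⊕0⊕1 = 0
Syndrome s4…s1 = 001 → error at position 1.
Flip position 1: 0101001 → 1101001
Read data bits from positions 3,5,6,7: 0001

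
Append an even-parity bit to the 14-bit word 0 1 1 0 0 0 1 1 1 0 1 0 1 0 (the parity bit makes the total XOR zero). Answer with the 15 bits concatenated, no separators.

011000111010101

XOR of the 14 data bits: 0⊕1⊕1⊕0⊕0⊕0⊕1⊕1⊕1⊕0⊕1⊕0⊕1⊕0 = 1
Parity bit = 1 (so all 15 bits XOR to 0).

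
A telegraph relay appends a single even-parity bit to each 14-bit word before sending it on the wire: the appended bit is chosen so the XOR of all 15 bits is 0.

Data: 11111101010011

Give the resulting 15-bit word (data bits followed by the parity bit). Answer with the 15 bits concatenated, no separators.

XOR of the 14 data bits: 1⊕1⊕1⊕1⊕1⊕1⊕0⊕1⊕0⊕1⊕0⊕0⊕1⊕1 = 0
Parity bit = 0 (so all 15 bits XOR to 0).

111111010100110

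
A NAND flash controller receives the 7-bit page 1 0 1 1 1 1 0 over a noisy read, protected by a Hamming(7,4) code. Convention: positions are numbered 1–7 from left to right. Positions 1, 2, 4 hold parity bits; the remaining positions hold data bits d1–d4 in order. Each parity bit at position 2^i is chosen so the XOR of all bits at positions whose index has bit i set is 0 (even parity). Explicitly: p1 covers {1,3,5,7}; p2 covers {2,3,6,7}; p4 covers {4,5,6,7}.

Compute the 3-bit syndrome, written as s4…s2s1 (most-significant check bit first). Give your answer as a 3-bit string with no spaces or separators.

101

s1 (pos 1,3,5,7): 1⊕1⊕1⊕0 = 1
s2 (pos 2,3,6,7): 0⊕1⊕1⊕0 = 0
s4 (pos 4,5,6,7): 1⊕1⊕1⊕0 = 1
Syndrome s4…s1 = 101 → error at position 5.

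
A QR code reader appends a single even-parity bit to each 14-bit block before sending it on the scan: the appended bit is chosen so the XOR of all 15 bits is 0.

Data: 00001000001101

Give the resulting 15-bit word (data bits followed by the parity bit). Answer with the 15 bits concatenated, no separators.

XOR of the 14 data bits: 0⊕0⊕0⊕0⊕1⊕0⊕0⊕0⊕0⊕0⊕1⊕1⊕0⊕1 = 0
Parity bit = 0 (so all 15 bits XOR to 0).

000010000011010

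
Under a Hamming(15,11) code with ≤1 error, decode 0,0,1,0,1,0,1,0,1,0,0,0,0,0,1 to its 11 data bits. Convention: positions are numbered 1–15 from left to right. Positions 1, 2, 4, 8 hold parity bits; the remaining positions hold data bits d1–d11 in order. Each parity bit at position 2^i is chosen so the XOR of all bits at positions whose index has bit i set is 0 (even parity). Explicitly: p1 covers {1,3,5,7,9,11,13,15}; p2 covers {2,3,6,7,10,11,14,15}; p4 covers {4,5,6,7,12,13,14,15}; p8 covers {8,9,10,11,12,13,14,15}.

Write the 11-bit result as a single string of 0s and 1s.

11001000001

s1 (pos 1,3,5,7,9,11,13,15): 0⊕1⊕1⊕1⊕1⊕0⊕0⊕1 = 1
s2 (pos 2,3,6,7,10,11,14,15): 0⊕1⊕0⊕1⊕0⊕0⊕0⊕1 = 1
s4 (pos 4,5,6,7,12,13,14,15): 0⊕1⊕0⊕1⊕0⊕0⊕0⊕1 = 1
s8 (pos 8,9,10,11,12,13,14,15): 0⊕1⊕0⊕0⊕0⊕0⊕0⊕1 = 0
Syndrome s8…s1 = 0111 → error at position 7.
Flip position 7: 001010101000001 → 001010001000001
Read data bits from positions 3,5,6,7,9,10,11,12,13,14,15: 11001000001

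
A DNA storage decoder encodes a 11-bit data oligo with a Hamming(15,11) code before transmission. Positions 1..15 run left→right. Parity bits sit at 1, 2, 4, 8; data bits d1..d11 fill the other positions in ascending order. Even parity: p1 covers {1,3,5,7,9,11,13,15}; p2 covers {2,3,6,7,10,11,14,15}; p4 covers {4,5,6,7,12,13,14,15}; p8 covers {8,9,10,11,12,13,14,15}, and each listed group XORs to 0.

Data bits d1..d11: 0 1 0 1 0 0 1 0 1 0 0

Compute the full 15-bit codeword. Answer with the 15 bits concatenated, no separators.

Place data at non-parity positions: p1 p2 0 p4 1 0 1 p8 0 0 1 0 1 0 0
p1 (pos 1,3,5,7,9,11,13,15): XOR of data positions = 0⊕1⊕1⊕0⊕1⊕1⊕0 = 0
p2 (pos 2,3,6,7,10,11,14,15): XOR of data positions = 0⊕0⊕1⊕0⊕1⊕0⊕0 = 0
p4 (pos 4,5,6,7,12,13,14,15): XOR of data positions = 1⊕0⊕1⊕0⊕1⊕0⊕0 = 1
p8 (pos 8,9,10,11,12,13,14,15): XOR of data positions = 0⊕0⊕1⊕0⊕1⊕0⊕0 = 0
Codeword: 000110100010100

000110100010100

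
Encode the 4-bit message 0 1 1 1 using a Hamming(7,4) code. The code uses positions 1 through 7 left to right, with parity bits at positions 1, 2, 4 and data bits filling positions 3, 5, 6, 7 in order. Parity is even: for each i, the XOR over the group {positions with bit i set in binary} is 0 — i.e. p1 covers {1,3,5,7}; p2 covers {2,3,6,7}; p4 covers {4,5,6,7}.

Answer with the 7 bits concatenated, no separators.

Place data at non-parity positions: p1 p2 0 p4 1 1 1
p1 (pos 1,3,5,7): XOR of data positions = 0⊕1⊕1 = 0
p2 (pos 2,3,6,7): XOR of data positions = 0⊕1⊕1 = 0
p4 (pos 4,5,6,7): XOR of data positions = 1⊕1⊕1 = 1
Codeword: 0001111

0001111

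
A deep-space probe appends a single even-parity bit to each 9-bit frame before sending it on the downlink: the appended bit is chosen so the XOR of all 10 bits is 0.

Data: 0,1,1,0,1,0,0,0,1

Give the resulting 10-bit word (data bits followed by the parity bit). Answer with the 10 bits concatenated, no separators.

0110100010

XOR of the 9 data bits: 0⊕1⊕1⊕0⊕1⊕0⊕0⊕0⊕1 = 0
Parity bit = 0 (so all 10 bits XOR to 0).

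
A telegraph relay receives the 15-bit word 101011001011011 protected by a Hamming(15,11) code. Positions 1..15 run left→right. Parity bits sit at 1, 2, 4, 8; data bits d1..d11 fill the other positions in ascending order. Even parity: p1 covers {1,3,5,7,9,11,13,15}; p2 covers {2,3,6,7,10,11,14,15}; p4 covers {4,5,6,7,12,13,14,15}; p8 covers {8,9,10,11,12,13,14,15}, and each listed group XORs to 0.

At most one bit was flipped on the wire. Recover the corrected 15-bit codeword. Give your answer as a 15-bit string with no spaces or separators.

s1 (pos 1,3,5,7,9,11,13,15): 1⊕1⊕1⊕0⊕1⊕1⊕0⊕1 = 0
s2 (pos 2,3,6,7,10,11,14,15): 0⊕1⊕1⊕0⊕0⊕1⊕1⊕1 = 1
s4 (pos 4,5,6,7,12,13,14,15): 0⊕1⊕1⊕0⊕1⊕0⊕1⊕1 = 1
s8 (pos 8,9,10,11,12,13,14,15): 0⊕1⊕0⊕1⊕1⊕0⊕1⊕1 = 1
Syndrome s8…s1 = 1110 → error at position 14.
Flip position 14: 101011001011011 → 101011001011001

101011001011001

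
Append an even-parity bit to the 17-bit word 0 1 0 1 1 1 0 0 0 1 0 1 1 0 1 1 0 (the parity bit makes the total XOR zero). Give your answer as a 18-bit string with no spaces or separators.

010111000101101101

XOR of the 17 data bits: 0⊕1⊕0⊕1⊕1⊕1⊕0⊕0⊕0⊕1⊕0⊕1⊕1⊕0⊕1⊕1⊕0 = 1
Parity bit = 1 (so all 18 bits XOR to 0).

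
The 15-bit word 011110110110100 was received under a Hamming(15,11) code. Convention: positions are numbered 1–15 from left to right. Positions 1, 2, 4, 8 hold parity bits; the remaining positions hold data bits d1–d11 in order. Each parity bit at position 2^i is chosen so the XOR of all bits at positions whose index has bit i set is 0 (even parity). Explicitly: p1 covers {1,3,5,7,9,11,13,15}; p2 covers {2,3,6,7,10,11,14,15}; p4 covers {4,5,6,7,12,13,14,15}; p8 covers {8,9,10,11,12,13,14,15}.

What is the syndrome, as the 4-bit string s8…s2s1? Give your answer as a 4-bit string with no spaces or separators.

s1 (pos 1,3,5,7,9,11,13,15): 0⊕1⊕1⊕1⊕0⊕1⊕1⊕0 = 1
s2 (pos 2,3,6,7,10,11,14,15): 1⊕1⊕0⊕1⊕1⊕1⊕0⊕0 = 1
s4 (pos 4,5,6,7,12,13,14,15): 1⊕1⊕0⊕1⊕0⊕1⊕0⊕0 = 0
s8 (pos 8,9,10,11,12,13,14,15): 1⊕0⊕1⊕1⊕0⊕1⊕0⊕0 = 0
Syndrome s8…s1 = 0011 → error at position 3.

0011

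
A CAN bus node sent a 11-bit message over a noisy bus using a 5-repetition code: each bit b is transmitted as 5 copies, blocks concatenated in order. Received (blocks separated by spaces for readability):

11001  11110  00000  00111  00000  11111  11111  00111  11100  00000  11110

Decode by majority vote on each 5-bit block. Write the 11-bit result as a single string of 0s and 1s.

11010111101

Block 1 (11001): 3 ones → 1
Block 2 (11110): 4 ones → 1
Block 3 (00000): 0 ones → 0
Block 4 (00111): 3 ones → 1
Block 5 (00000): 0 ones → 0
Block 6 (11111): 5 ones → 1
Block 7 (11111): 5 ones → 1
Block 8 (00111): 3 ones → 1
Block 9 (11100): 3 ones → 1
Block 10 (00000): 0 ones → 0
Block 11 (11110): 4 ones → 1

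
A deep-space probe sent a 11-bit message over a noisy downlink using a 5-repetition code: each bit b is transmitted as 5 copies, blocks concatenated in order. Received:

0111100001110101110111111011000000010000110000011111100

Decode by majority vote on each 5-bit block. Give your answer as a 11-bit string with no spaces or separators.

Block 1 (01111): 4 ones → 1
Block 2 (00001): 1 one → 0
Block 3 (11010): 3 ones → 1
Block 4 (11101): 4 ones → 1
Block 5 (11111): 5 ones → 1
Block 6 (01100): 2 ones → 0
Block 7 (00000): 0 ones → 0
Block 8 (10000): 1 one → 0
Block 9 (11000): 2 ones → 0
Block 10 (00111): 3 ones → 1
Block 11 (11100): 3 ones → 1

10111000011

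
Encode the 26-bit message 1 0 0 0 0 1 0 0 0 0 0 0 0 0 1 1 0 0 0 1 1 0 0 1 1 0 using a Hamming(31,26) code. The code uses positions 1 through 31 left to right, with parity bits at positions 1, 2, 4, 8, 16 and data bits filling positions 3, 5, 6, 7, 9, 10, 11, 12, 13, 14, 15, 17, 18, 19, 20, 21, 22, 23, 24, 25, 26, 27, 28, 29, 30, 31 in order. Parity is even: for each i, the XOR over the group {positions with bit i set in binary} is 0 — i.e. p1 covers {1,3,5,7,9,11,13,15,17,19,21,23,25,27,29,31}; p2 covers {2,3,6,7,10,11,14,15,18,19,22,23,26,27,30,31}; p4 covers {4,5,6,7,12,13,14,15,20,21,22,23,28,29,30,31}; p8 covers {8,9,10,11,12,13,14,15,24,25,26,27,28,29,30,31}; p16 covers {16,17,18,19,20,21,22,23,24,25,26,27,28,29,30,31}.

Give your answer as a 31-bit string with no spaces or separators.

0010000101000000000110001100110

Place data at non-parity positions: p1 p2 1 p4 0 0 0 p8 0 1 0 0 0 0 0 p16 0 0 0 1 1 0 0 0 1 1 0 0 1 1 0
p1 (pos 1,3,5,7,9,11,13,15,17,19,21,23,25,27,29,31): XOR of data positions = 1⊕0⊕0⊕0⊕0⊕0⊕0⊕0⊕0⊕1⊕0⊕1⊕0⊕1⊕0 = 0
p2 (pos 2,3,6,7,10,11,14,15,18,19,22,23,26,27,30,31): XOR of data positions = 1⊕0⊕0⊕1⊕0⊕0⊕0⊕0⊕0⊕0⊕0⊕1⊕0⊕1⊕0 = 0
p4 (pos 4,5,6,7,12,13,14,15,20,21,22,23,28,29,30,31): XOR of data positions = 0⊕0⊕0⊕0⊕0⊕0⊕0⊕1⊕1⊕0⊕0⊕0⊕1⊕1⊕0 = 0
p8 (pos 8,9,10,11,12,13,14,15,24,25,26,27,28,29,30,31): XOR of data positions = 0⊕1⊕0⊕0⊕0⊕0⊕0⊕0⊕1⊕1⊕0⊕0⊕1⊕1⊕0 = 1
p16 (pos 16,17,18,19,20,21,22,23,24,25,26,27,28,29,30,31): XOR of data positions = 0⊕0⊕0⊕1⊕1⊕0⊕0⊕0⊕1⊕1⊕0⊕0⊕1⊕1⊕0 = 0
Codeword: 0010000101000000000110001100110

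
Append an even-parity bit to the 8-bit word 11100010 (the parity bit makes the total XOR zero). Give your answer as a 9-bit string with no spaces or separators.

XOR of the 8 data bits: 1⊕1⊕1⊕0⊕0⊕0⊕1⊕0 = 0
Parity bit = 0 (so all 9 bits XOR to 0).

111000100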